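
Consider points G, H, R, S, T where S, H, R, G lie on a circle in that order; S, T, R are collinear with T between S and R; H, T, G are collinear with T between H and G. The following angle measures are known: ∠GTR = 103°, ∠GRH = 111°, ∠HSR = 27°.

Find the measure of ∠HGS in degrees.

∠HGS = 61°

1. ∠HTS = 103°  [vertical angles at T]
2. ∠GSH = 69°  [cyclic SHRG, opposite ∠S+∠R]
3. ∠GHS = 50°  [△STH]
4. ∠HGS = 61°  [△SHG]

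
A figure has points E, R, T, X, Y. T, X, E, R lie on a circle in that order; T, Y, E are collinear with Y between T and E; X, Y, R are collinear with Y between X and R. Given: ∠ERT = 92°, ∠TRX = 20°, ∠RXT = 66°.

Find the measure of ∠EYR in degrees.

∠EYR = 42°

1. ∠EXT = 88°  [cyclic TXER, opposite ∠X+∠R]
2. ∠TEX = 20°  [same arc TX]
3. ∠RET = 66°  [same arc TR]
4. ∠ETX = 72°  [△TXE]
5. ∠ERX = 72°  [same arc XE]
6. ∠EYR = 42°  [△EYR]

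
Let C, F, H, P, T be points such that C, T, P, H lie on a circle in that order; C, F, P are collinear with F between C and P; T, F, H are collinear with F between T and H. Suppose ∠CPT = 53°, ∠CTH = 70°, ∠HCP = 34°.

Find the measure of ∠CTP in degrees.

∠CTP = 104°

1. ∠CPH = 70°  [same arc CH]
2. ∠CHP = 76°  [△CPH]
3. ∠CTP = 104°  [cyclic CTPH, opposite ∠T+∠H]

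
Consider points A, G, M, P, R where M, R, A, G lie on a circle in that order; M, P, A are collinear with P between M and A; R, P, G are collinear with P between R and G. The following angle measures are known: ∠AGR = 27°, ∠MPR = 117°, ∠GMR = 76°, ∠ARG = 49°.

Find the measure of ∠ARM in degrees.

∠ARM = 85°

1. ∠AMR = 27°  [same arc RA]
2. ∠APR = 63°  [linear pair at P on MA]
3. ∠MAR = 68°  [△RPA]
4. ∠ARM = 85°  [△MRA]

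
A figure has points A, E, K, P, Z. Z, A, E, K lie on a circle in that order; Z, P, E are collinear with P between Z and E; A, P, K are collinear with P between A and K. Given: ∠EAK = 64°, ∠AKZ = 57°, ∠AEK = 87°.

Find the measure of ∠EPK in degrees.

1. ∠EZK = 64°  [same arc EK]
2. ∠KPZ = 59°  [△ZPK]
3. ∠EPK = 121°  [linear pair at P on ZE]

∠EPK = 121°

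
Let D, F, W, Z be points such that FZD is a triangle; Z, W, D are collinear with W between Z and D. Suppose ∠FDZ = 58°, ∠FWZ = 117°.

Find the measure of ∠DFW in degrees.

1. ∠FDW = 58°  [W on ray DZ]
2. ∠DWF = 63°  [linear pair at W on ZD]
3. ∠DFW = 59°  [△FWD]

∠DFW = 59°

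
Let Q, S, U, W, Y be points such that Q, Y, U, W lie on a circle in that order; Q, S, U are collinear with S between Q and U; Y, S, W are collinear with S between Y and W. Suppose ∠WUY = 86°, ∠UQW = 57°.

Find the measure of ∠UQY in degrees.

∠UQY = 37°

1. ∠UYW = 57°  [same arc UW]
2. ∠UWY = 37°  [△YUW]
3. ∠UQY = 37°  [same arc YU]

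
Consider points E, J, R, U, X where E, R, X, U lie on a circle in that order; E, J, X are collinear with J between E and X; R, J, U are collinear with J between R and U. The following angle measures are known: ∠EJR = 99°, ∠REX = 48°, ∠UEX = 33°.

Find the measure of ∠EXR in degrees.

∠EXR = 66°

1. ∠RJX = 81°  [linear pair at J on EX]
2. ∠URX = 33°  [same arc XU]
3. ∠EXR = 66°  [△RJX]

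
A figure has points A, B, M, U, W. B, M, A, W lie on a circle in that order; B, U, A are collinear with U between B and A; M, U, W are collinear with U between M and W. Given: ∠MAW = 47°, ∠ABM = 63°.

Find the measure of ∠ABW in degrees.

1. ∠AWM = 63°  [same arc MA]
2. ∠AMW = 70°  [△MAW]
3. ∠ABW = 70°  [same arc AW]

∠ABW = 70°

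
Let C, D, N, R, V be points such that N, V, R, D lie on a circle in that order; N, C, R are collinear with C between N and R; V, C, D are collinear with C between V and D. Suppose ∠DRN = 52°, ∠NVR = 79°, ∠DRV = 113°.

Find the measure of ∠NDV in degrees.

∠NDV = 61°

1. ∠DVN = 52°  [same arc ND]
2. ∠DNV = 67°  [cyclic NVRD, opposite ∠N+∠R]
3. ∠NDV = 61°  [△NVD]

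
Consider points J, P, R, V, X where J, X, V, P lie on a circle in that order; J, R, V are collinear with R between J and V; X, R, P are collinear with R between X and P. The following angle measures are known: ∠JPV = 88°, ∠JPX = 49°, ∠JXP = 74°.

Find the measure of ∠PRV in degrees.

1. ∠JXV = 92°  [cyclic JXVP, opposite ∠X+∠P]
2. ∠JVX = 49°  [same arc JX]
3. ∠JVP = 74°  [same arc JP]
4. ∠VJX = 39°  [△JXV]
5. ∠VPX = 39°  [same arc XV]
6. ∠PRV = 67°  [△VRP]

∠PRV = 67°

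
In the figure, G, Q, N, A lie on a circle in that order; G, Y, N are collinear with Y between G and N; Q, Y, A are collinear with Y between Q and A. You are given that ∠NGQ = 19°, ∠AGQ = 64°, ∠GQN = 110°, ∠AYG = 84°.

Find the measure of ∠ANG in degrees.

∠ANG = 65°

1. ∠NAQ = 19°  [same arc QN]
2. ∠AYN = 96°  [linear pair at Y on GN]
3. ∠ANG = 65°  [△NYA]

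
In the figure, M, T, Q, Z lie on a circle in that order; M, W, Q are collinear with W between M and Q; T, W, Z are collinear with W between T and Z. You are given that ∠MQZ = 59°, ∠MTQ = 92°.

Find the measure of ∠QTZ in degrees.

1. ∠MZQ = 88°  [cyclic MTQZ, opposite ∠T+∠Z]
2. ∠QMZ = 33°  [△MQZ]
3. ∠QTZ = 33°  [same arc QZ]

∠QTZ = 33°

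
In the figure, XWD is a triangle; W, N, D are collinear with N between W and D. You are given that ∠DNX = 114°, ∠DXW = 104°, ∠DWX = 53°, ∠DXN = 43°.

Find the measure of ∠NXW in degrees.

∠NXW = 61°

1. ∠WNX = 66°  [linear pair at N on WD]
2. ∠NWX = 53°  [N on ray WD]
3. ∠NXW = 61°  [△XWN]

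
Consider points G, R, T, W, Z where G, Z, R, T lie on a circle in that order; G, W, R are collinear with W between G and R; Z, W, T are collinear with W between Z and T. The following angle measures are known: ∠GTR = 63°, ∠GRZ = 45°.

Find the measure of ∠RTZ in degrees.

1. ∠GZR = 117°  [cyclic GZRT, opposite ∠Z+∠T]
2. ∠RGZ = 18°  [△GZR]
3. ∠RTZ = 18°  [same arc ZR]

∠RTZ = 18°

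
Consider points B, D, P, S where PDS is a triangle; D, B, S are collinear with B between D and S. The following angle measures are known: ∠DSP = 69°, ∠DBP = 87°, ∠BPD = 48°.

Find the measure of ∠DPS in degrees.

1. ∠BDP = 45°  [△PDB]
2. ∠PDS = 45°  [B on ray DS]
3. ∠DPS = 66°  [△PDS]

∠DPS = 66°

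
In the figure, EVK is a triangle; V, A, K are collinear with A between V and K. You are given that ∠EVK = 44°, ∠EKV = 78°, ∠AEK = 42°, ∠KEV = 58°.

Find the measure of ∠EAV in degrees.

1. ∠AKE = 78°  [A on ray KV]
2. ∠EAK = 60°  [△EAK]
3. ∠EAV = 120°  [linear pair at A on VK]

∠EAV = 120°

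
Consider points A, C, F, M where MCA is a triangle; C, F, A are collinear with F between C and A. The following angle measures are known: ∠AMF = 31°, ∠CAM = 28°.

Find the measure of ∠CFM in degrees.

1. ∠FAM = 28°  [F on ray AC]
2. ∠AFM = 121°  [△MFA]
3. ∠CFM = 59°  [linear pair at F on CA]

∠CFM = 59°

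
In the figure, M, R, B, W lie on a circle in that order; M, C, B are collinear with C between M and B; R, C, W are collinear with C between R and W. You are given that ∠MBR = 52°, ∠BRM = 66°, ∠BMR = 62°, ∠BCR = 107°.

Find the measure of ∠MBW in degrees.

1. ∠MWR = 52°  [same arc MR]
2. ∠BWM = 114°  [cyclic MRBW, opposite ∠R+∠W]
3. ∠MCW = 107°  [vertical angles at C]
4. ∠BMW = 21°  [△MCW]
5. ∠MBW = 45°  [△MBW]

∠MBW = 45°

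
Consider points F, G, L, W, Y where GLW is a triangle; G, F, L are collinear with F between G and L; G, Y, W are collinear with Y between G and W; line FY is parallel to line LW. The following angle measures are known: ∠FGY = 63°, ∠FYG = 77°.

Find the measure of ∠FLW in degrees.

∠FLW = 40°

1. ∠GFY = 40°  [△GFY]
2. ∠LFY = 140°  [linear pair at F on GL]
3. ∠FLW = 40°  [FY∥LW, co-interior at L–F]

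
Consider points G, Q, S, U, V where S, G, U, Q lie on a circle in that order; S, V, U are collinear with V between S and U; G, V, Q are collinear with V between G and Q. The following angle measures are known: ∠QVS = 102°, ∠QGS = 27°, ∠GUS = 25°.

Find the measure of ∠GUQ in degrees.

∠GUQ = 52°

1. ∠GVU = 102°  [vertical angles at V]
2. ∠QVU = 78°  [linear pair at V on SU]
3. ∠QUS = 27°  [same arc SQ]
4. ∠QGU = 53°  [△GVU]
5. ∠GQU = 75°  [△UVQ]
6. ∠GUQ = 52°  [△GUQ]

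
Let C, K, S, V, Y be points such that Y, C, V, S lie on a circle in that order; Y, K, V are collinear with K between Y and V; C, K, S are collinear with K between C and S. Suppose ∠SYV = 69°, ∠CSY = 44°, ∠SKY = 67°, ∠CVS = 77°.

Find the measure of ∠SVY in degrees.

∠SVY = 33°

1. ∠SCV = 69°  [same arc VS]
2. ∠SKV = 113°  [linear pair at K on YV]
3. ∠CSV = 34°  [△CVS]
4. ∠SVY = 33°  [△VKS]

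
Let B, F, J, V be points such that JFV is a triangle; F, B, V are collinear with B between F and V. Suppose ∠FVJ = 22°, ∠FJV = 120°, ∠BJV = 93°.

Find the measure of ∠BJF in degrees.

∠BJF = 27°

1. ∠JFV = 38°  [△JFV]
2. ∠BVJ = 22°  [B on ray VF]
3. ∠JBV = 65°  [△JBV]
4. ∠BFJ = 38°  [B on ray FV]
5. ∠FBJ = 115°  [linear pair at B on FV]
6. ∠BJF = 27°  [△JFB]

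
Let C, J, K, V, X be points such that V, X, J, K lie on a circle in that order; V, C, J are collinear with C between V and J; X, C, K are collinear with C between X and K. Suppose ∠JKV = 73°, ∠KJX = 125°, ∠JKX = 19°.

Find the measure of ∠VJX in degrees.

1. ∠JXV = 107°  [cyclic VXJK, opposite ∠X+∠K]
2. ∠JVX = 19°  [same arc XJ]
3. ∠VJX = 54°  [△VXJ]

∠VJX = 54°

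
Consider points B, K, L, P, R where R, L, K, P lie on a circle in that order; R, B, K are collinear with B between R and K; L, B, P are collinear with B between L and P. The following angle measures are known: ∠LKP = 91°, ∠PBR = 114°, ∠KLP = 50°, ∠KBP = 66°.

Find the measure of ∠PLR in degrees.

1. ∠KPL = 39°  [△LKP]
2. ∠LBR = 66°  [vertical angles at B]
3. ∠KRL = 39°  [same arc LK]
4. ∠PLR = 75°  [△RBL]

∠PLR = 75°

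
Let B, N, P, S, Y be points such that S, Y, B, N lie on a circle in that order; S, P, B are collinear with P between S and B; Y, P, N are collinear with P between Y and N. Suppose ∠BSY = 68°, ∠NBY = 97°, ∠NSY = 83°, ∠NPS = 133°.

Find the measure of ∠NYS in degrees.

1. ∠BNY = 68°  [same arc YB]
2. ∠BPN = 47°  [linear pair at P on SB]
3. ∠NBS = 65°  [△BPN]
4. ∠NYS = 65°  [same arc SN]

∠NYS = 65°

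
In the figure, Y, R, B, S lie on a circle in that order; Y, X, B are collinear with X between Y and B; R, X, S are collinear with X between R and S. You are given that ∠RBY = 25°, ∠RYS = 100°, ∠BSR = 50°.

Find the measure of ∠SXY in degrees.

1. ∠RSY = 25°  [same arc YR]
2. ∠RBS = 80°  [cyclic YRBS, opposite ∠Y+∠B]
3. ∠BRS = 50°  [△RBS]
4. ∠BYS = 50°  [same arc BS]
5. ∠SXY = 105°  [△YXS]

∠SXY = 105°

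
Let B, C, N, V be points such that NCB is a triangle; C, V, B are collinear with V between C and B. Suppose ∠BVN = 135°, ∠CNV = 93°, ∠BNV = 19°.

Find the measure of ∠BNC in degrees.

∠BNC = 112°

1. ∠NBV = 26°  [△NVB]
2. ∠CVN = 45°  [linear pair at V on CB]
3. ∠NCV = 42°  [△NCV]
4. ∠CBN = 26°  [V on ray BC]
5. ∠BCN = 42°  [V on ray CB]
6. ∠BNC = 112°  [△NCB]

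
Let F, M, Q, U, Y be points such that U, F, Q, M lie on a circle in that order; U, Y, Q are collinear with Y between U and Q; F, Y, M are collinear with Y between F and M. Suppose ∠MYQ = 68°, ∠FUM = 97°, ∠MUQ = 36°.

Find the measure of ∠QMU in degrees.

∠QMU = 93°

1. ∠FQM = 83°  [cyclic UFQM, opposite ∠U+∠Q]
2. ∠MFQ = 36°  [same arc QM]
3. ∠FMQ = 61°  [△FQM]
4. ∠MQU = 51°  [△QYM]
5. ∠QMU = 93°  [△UQM]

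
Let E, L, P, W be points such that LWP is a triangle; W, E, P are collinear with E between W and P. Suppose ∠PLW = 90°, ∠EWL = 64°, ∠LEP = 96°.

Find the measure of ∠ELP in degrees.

∠ELP = 58°

1. ∠LWP = 64°  [E on ray WP]
2. ∠LPW = 26°  [△LWP]
3. ∠EPL = 26°  [E on ray PW]
4. ∠ELP = 58°  [△LEP]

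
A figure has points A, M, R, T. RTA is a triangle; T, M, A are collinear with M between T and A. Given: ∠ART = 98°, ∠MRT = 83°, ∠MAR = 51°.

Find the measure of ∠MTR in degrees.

∠MTR = 31°

1. ∠RAT = 51°  [M on ray AT]
2. ∠ATR = 31°  [△RTA]
3. ∠MTR = 31°  [M on ray TA]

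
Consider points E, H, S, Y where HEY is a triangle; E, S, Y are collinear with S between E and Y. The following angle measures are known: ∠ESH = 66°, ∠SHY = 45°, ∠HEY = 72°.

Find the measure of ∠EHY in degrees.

1. ∠HSY = 114°  [linear pair at S on EY]
2. ∠HYS = 21°  [△HSY]
3. ∠EYH = 21°  [S on ray YE]
4. ∠EHY = 87°  [△HEY]

∠EHY = 87°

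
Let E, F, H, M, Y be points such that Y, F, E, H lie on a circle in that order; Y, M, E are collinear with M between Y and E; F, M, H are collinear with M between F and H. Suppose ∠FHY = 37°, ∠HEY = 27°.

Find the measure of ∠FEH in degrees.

1. ∠HFY = 27°  [same arc YH]
2. ∠FYH = 116°  [△YFH]
3. ∠FEH = 64°  [cyclic YFEH, opposite ∠Y+∠E]

∠FEH = 64°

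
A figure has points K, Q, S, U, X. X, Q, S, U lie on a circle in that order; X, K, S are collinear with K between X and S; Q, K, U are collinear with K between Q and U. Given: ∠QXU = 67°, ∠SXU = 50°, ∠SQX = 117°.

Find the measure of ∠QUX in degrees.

∠QUX = 46°

1. ∠SUX = 63°  [cyclic XQSU, opposite ∠Q+∠U]
2. ∠USX = 67°  [△XSU]
3. ∠UQX = 67°  [same arc XU]
4. ∠QUX = 46°  [△XQU]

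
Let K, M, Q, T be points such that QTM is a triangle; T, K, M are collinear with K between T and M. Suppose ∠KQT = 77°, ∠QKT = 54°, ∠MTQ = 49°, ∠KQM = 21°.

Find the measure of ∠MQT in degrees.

1. ∠MKQ = 126°  [linear pair at K on TM]
2. ∠KMQ = 33°  [△QKM]
3. ∠QMT = 33°  [K on ray MT]
4. ∠MQT = 98°  [△QTM]

∠MQT = 98°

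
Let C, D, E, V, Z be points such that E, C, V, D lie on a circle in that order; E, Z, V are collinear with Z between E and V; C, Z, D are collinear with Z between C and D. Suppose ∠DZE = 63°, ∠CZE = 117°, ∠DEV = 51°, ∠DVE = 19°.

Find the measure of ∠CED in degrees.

∠CED = 95°

1. ∠CDE = 66°  [△EZD]
2. ∠DCE = 19°  [same arc ED]
3. ∠CED = 95°  [△ECD]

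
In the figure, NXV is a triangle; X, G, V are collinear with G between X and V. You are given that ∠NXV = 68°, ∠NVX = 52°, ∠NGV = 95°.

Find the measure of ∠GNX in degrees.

∠GNX = 27°

1. ∠GXN = 68°  [G on ray XV]
2. ∠NGX = 85°  [linear pair at G on XV]
3. ∠GNX = 27°  [△NXG]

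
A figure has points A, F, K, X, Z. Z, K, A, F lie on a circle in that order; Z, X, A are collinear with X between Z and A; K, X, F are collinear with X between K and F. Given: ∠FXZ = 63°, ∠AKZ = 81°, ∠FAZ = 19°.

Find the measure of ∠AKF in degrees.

∠AKF = 62°

1. ∠AFZ = 99°  [cyclic ZKAF, opposite ∠K+∠F]
2. ∠AZF = 62°  [△ZAF]
3. ∠AKF = 62°  [same arc AF]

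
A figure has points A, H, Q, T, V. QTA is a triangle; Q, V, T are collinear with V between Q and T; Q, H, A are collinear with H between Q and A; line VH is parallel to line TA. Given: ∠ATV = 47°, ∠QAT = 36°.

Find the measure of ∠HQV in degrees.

1. ∠ATQ = 47°  [V on ray TQ]
2. ∠AQT = 97°  [△QTA]
3. ∠HQV = 97°  [V on QT, H on QA]

∠HQV = 97°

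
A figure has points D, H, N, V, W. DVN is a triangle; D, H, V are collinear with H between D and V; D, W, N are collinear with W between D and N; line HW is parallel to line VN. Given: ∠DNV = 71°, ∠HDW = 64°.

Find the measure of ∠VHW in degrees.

∠VHW = 135°

1. ∠DWH = 71°  [HW∥VN, corresponding at W]
2. ∠DHW = 45°  [△DHW]
3. ∠VHW = 135°  [linear pair at H on DV]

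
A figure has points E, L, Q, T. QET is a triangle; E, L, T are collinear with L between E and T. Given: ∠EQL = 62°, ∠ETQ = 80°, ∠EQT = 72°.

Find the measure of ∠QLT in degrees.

1. ∠QET = 28°  [△QET]
2. ∠LEQ = 28°  [L on ray ET]
3. ∠ELQ = 90°  [△QEL]
4. ∠QLT = 90°  [linear pair at L on ET]

∠QLT = 90°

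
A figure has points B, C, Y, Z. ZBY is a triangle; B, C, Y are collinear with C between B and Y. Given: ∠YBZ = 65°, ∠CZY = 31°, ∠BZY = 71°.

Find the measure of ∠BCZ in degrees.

1. ∠BYZ = 44°  [△ZBY]
2. ∠CYZ = 44°  [C on ray YB]
3. ∠YCZ = 105°  [△ZCY]
4. ∠BCZ = 75°  [linear pair at C on BY]

∠BCZ = 75°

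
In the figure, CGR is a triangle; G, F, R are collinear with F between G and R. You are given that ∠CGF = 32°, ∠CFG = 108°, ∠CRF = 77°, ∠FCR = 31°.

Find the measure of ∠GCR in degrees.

∠GCR = 71°

1. ∠CGR = 32°  [F on ray GR]
2. ∠CRG = 77°  [F on ray RG]
3. ∠GCR = 71°  [△CGR]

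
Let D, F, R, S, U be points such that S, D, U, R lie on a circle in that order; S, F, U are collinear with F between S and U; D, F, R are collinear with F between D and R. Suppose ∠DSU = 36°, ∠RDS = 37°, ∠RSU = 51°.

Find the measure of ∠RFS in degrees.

1. ∠DRU = 36°  [same arc DU]
2. ∠RUS = 37°  [same arc SR]
3. ∠RFU = 107°  [△UFR]
4. ∠RFS = 73°  [linear pair at F on SU]

∠RFS = 73°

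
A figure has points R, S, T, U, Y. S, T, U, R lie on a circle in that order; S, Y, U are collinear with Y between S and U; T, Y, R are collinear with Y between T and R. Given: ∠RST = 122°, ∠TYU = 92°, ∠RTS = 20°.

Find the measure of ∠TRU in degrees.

1. ∠RYS = 92°  [vertical angles at Y]
2. ∠RUS = 20°  [same arc SR]
3. ∠RYU = 88°  [linear pair at Y on SU]
4. ∠TRU = 72°  [△UYR]

∠TRU = 72°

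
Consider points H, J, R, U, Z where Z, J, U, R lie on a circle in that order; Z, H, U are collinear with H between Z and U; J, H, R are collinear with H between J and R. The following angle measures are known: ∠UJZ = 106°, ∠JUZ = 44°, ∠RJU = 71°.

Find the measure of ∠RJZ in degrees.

∠RJZ = 35°

1. ∠URZ = 74°  [cyclic ZJUR, opposite ∠J+∠R]
2. ∠RZU = 71°  [same arc UR]
3. ∠RUZ = 35°  [△ZUR]
4. ∠RJZ = 35°  [same arc ZR]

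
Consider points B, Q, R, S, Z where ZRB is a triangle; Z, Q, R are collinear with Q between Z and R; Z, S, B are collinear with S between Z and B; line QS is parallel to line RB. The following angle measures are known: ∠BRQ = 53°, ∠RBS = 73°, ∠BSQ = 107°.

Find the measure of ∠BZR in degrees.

1. ∠BRZ = 53°  [Q on ray RZ]
2. ∠RBZ = 73°  [S on ray BZ]
3. ∠BZR = 54°  [△ZRB]

∠BZR = 54°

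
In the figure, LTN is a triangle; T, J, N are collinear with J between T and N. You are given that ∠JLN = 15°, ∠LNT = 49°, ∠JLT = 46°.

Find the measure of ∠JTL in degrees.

∠JTL = 70°

1. ∠JNL = 49°  [J on ray NT]
2. ∠LJN = 116°  [△LJN]
3. ∠LJT = 64°  [linear pair at J on TN]
4. ∠JTL = 70°  [△LTJ]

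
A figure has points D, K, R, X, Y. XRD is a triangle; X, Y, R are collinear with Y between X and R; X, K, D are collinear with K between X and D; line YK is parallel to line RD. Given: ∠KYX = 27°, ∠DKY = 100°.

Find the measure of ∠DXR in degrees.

∠DXR = 73°

1. ∠XKY = 80°  [linear pair at K on XD]
2. ∠KXY = 73°  [△XYK]
3. ∠DXR = 73°  [Y on XR, K on XD]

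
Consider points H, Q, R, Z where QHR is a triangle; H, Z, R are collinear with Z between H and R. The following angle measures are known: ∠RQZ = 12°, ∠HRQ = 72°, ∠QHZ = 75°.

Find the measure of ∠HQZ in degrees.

∠HQZ = 21°

1. ∠QRZ = 72°  [Z on ray RH]
2. ∠QZR = 96°  [△QZR]
3. ∠HZQ = 84°  [linear pair at Z on HR]
4. ∠HQZ = 21°  [△QHZ]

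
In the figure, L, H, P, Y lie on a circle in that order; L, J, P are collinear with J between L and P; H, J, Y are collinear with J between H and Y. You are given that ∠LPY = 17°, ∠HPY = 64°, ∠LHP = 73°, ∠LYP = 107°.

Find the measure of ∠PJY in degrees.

∠PJY = 103°

1. ∠LHY = 17°  [same arc LY]
2. ∠PLY = 56°  [△LPY]
3. ∠HLY = 116°  [cyclic LHPY, opposite ∠L+∠P]
4. ∠HYL = 47°  [△LHY]
5. ∠LJY = 77°  [△LJY]
6. ∠PJY = 103°  [linear pair at J on LP]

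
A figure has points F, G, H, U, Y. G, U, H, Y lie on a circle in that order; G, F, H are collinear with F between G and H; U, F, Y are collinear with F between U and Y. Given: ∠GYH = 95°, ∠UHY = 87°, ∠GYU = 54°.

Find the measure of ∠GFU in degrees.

1. ∠GUH = 85°  [cyclic GUHY, opposite ∠U+∠Y]
2. ∠UGY = 93°  [cyclic GUHY, opposite ∠G+∠H]
3. ∠GHU = 54°  [same arc GU]
4. ∠GUY = 33°  [△GUY]
5. ∠HGU = 41°  [△GUH]
6. ∠GFU = 106°  [△GFU]

∠GFU = 106°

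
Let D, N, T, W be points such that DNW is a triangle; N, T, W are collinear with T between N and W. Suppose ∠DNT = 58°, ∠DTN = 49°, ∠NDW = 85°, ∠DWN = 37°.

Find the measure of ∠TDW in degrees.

1. ∠DTW = 131°  [linear pair at T on NW]
2. ∠DWT = 37°  [T on ray WN]
3. ∠TDW = 12°  [△DTW]

∠TDW = 12°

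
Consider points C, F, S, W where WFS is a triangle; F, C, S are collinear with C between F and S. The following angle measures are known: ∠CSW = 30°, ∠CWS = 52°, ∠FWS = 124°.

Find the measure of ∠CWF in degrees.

1. ∠SCW = 98°  [△WCS]
2. ∠FSW = 30°  [C on ray SF]
3. ∠SFW = 26°  [△WFS]
4. ∠FCW = 82°  [linear pair at C on FS]
5. ∠CFW = 26°  [C on ray FS]
6. ∠CWF = 72°  [△WFC]

∠CWF = 72°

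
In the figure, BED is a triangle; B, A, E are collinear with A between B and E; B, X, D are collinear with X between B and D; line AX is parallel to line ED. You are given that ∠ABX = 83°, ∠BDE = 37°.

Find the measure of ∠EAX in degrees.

∠EAX = 120°

1. ∠DBE = 83°  [A on BE, X on BD]
2. ∠BED = 60°  [△BED]
3. ∠BAX = 60°  [AX∥ED, corresponding at A]
4. ∠EAX = 120°  [linear pair at A on BE]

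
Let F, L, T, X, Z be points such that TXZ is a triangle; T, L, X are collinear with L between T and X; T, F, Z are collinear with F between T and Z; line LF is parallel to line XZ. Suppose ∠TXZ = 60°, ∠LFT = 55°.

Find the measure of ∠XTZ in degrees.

1. ∠FLT = 60°  [LF∥XZ, corresponding at L]
2. ∠FTL = 65°  [△TLF]
3. ∠XTZ = 65°  [L on TX, F on TZ]

∠XTZ = 65°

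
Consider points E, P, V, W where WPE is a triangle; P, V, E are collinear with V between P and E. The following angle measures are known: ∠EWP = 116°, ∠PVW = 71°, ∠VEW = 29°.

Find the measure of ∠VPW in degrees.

1. ∠PEW = 29°  [V on ray EP]
2. ∠EPW = 35°  [△WPE]
3. ∠VPW = 35°  [V on ray PE]

∠VPW = 35°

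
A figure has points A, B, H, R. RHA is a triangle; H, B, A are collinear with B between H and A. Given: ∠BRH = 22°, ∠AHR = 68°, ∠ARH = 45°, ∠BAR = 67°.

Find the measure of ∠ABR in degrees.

∠ABR = 90°

1. ∠BHR = 68°  [B on ray HA]
2. ∠HBR = 90°  [△RHB]
3. ∠ABR = 90°  [linear pair at B on HA]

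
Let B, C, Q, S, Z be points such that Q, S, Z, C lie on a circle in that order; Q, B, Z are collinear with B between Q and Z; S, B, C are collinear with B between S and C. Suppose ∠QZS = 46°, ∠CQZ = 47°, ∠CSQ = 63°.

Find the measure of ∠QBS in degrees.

1. ∠CSZ = 47°  [same arc ZC]
2. ∠SBZ = 87°  [△SBZ]
3. ∠QBS = 93°  [linear pair at B on QZ]

∠QBS = 93°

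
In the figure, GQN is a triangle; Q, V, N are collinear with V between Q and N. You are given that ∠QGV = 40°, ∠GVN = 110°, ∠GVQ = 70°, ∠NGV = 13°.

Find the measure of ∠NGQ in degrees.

1. ∠GQV = 70°  [△GQV]
2. ∠GNV = 57°  [△GVN]
3. ∠GQN = 70°  [V on ray QN]
4. ∠GNQ = 57°  [V on ray NQ]
5. ∠NGQ = 53°  [△GQN]

∠NGQ = 53°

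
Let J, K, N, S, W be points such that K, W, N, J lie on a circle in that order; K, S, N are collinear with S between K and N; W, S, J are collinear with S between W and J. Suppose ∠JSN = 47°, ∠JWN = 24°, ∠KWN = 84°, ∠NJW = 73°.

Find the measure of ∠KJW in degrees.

∠KJW = 23°

1. ∠JSK = 133°  [linear pair at S on KN]
2. ∠JKN = 24°  [same arc NJ]
3. ∠KJW = 23°  [△KSJ]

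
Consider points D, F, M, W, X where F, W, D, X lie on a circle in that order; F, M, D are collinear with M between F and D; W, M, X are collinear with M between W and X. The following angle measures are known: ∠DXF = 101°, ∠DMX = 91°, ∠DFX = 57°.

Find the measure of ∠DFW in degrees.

∠DFW = 67°

1. ∠FDX = 22°  [△FDX]
2. ∠FMW = 91°  [vertical angles at M]
3. ∠FWX = 22°  [same arc FX]
4. ∠DFW = 67°  [△FMW]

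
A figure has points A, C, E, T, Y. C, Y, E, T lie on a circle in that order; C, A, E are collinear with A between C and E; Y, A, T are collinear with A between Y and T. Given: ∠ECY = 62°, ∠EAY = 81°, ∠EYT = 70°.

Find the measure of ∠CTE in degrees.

∠CTE = 91°

1. ∠CEY = 29°  [△YAE]
2. ∠CYE = 89°  [△CYE]
3. ∠CTE = 91°  [cyclic CYET, opposite ∠Y+∠T]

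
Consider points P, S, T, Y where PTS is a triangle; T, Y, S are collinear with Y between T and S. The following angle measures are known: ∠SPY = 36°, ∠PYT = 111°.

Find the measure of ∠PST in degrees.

∠PST = 75°

1. ∠PYS = 69°  [linear pair at Y on TS]
2. ∠PSY = 75°  [△PYS]
3. ∠PST = 75°  [Y on ray ST]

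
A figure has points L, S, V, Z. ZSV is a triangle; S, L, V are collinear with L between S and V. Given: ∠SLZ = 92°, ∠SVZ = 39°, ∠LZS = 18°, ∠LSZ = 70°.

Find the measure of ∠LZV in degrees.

∠LZV = 53°

1. ∠VLZ = 88°  [linear pair at L on SV]
2. ∠LVZ = 39°  [L on ray VS]
3. ∠LZV = 53°  [△ZLV]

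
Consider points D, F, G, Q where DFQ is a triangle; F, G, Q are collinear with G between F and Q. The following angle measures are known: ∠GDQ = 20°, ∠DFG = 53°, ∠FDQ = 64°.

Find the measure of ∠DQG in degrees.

1. ∠DFQ = 53°  [G on ray FQ]
2. ∠DQF = 63°  [△DFQ]
3. ∠DQG = 63°  [G on ray QF]

∠DQG = 63°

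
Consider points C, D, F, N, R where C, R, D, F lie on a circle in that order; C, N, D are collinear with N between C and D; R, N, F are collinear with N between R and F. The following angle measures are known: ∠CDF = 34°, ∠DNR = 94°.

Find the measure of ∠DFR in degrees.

1. ∠CRF = 34°  [same arc CF]
2. ∠CNR = 86°  [linear pair at N on CD]
3. ∠DCR = 60°  [△CNR]
4. ∠DFR = 60°  [same arc RD]

∠DFR = 60°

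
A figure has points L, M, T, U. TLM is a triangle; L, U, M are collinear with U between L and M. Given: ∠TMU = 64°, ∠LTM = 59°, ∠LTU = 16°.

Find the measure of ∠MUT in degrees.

∠MUT = 73°

1. ∠LMT = 64°  [U on ray ML]
2. ∠MLT = 57°  [△TLM]
3. ∠TLU = 57°  [U on ray LM]
4. ∠LUT = 107°  [△TLU]
5. ∠MUT = 73°  [linear pair at U on LM]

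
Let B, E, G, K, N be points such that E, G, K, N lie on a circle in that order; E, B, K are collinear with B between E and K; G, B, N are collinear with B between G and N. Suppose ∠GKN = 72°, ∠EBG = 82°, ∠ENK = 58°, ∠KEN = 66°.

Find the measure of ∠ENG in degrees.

∠ENG = 16°

1. ∠KBN = 82°  [vertical angles at B]
2. ∠EBN = 98°  [linear pair at B on EK]
3. ∠ENG = 16°  [△EBN]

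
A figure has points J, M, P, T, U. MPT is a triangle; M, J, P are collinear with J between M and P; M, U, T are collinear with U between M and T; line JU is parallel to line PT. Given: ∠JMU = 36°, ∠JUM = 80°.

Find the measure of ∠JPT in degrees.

1. ∠MJU = 64°  [△MJU]
2. ∠PJU = 116°  [linear pair at J on MP]
3. ∠JPT = 64°  [JU∥PT, co-interior at P–J]

∠JPT = 64°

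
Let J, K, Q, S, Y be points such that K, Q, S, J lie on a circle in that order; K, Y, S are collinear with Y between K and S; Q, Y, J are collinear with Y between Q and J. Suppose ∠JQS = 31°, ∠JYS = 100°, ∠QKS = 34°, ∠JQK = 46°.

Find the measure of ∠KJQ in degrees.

∠KJQ = 69°

1. ∠JKS = 31°  [same arc SJ]
2. ∠JYK = 80°  [linear pair at Y on KS]
3. ∠KJQ = 69°  [△KYJ]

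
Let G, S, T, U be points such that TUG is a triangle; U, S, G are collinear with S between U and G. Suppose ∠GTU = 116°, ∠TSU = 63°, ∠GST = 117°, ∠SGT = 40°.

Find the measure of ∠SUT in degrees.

∠SUT = 24°

1. ∠TGU = 40°  [S on ray GU]
2. ∠GUT = 24°  [△TUG]
3. ∠SUT = 24°  [S on ray UG]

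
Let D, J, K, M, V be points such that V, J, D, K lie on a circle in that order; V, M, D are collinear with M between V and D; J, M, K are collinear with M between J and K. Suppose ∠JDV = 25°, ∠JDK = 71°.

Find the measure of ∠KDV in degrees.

∠KDV = 46°

1. ∠JKV = 25°  [same arc VJ]
2. ∠JVK = 109°  [cyclic VJDK, opposite ∠V+∠D]
3. ∠KJV = 46°  [△VJK]
4. ∠KDV = 46°  [same arc VK]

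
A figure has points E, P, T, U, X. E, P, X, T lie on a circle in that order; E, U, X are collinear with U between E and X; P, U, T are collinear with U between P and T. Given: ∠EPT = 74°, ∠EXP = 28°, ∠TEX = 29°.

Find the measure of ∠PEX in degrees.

∠PEX = 49°

1. ∠EXT = 74°  [same arc ET]
2. ∠ETX = 77°  [△EXT]
3. ∠EPX = 103°  [cyclic EPXT, opposite ∠P+∠T]
4. ∠PEX = 49°  [△EPX]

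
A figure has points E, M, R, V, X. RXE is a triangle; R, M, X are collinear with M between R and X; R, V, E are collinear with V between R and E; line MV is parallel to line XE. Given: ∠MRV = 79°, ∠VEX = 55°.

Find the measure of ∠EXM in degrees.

∠EXM = 46°

1. ∠ERX = 79°  [M on RX, V on RE]
2. ∠REX = 55°  [V on ray ER]
3. ∠EXR = 46°  [△RXE]
4. ∠EXM = 46°  [M on ray XR]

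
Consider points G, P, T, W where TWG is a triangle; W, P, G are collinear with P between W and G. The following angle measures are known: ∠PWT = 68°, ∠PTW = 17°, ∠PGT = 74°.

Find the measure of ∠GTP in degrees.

1. ∠TPW = 95°  [△TWP]
2. ∠GPT = 85°  [linear pair at P on WG]
3. ∠GTP = 21°  [△TPG]

∠GTP = 21°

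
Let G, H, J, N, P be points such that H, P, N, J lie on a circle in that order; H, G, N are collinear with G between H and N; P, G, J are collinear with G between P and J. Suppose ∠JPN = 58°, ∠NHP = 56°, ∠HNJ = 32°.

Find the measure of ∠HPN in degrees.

1. ∠JHN = 58°  [same arc NJ]
2. ∠HJN = 90°  [△HNJ]
3. ∠HPN = 90°  [cyclic HPNJ, opposite ∠P+∠J]

∠HPN = 90°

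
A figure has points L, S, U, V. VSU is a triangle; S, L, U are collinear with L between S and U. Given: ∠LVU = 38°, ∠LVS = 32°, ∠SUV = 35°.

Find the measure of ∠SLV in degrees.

1. ∠LUV = 35°  [L on ray US]
2. ∠ULV = 107°  [△VLU]
3. ∠SLV = 73°  [linear pair at L on SU]

∠SLV = 73°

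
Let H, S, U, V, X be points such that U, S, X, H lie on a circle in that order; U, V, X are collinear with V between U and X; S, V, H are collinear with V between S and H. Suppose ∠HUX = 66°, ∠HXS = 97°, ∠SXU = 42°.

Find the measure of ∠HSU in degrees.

∠HSU = 55°

1. ∠HUS = 83°  [cyclic USXH, opposite ∠U+∠X]
2. ∠SHU = 42°  [same arc US]
3. ∠HSU = 55°  [△USH]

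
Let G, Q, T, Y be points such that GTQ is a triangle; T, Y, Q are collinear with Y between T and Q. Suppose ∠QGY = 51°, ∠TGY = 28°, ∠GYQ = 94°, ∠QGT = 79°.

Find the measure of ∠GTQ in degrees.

1. ∠GQY = 35°  [△GYQ]
2. ∠GQT = 35°  [Y on ray QT]
3. ∠GTQ = 66°  [△GTQ]

∠GTQ = 66°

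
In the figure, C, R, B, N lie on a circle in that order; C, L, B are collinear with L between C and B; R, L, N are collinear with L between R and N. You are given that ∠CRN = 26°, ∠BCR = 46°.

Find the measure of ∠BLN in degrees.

1. ∠CBN = 26°  [same arc CN]
2. ∠BNR = 46°  [same arc RB]
3. ∠BLN = 108°  [△BLN]

∠BLN = 108°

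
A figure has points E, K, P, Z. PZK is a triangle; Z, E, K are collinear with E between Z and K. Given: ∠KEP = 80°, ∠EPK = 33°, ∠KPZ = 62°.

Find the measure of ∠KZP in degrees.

1. ∠EKP = 67°  [△PEK]
2. ∠PKZ = 67°  [E on ray KZ]
3. ∠KZP = 51°  [△PZK]

∠KZP = 51°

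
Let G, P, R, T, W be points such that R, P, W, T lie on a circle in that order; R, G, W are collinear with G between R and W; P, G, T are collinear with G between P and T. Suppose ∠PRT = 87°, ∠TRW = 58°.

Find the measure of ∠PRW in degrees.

∠PRW = 29°

1. ∠PWT = 93°  [cyclic RPWT, opposite ∠R+∠W]
2. ∠TPW = 58°  [same arc WT]
3. ∠PTW = 29°  [△PWT]
4. ∠PRW = 29°  [same arc PW]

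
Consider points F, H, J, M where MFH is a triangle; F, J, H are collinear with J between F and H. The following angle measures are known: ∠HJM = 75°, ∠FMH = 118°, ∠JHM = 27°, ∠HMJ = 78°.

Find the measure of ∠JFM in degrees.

1. ∠FHM = 27°  [J on ray HF]
2. ∠HFM = 35°  [△MFH]
3. ∠JFM = 35°  [J on ray FH]

∠JFM = 35°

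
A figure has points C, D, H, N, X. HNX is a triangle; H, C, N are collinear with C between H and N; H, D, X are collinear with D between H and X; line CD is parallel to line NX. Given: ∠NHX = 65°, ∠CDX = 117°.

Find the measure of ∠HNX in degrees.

1. ∠CHD = 65°  [C on HN, D on HX]
2. ∠CDH = 63°  [linear pair at D on HX]
3. ∠DCH = 52°  [△HCD]
4. ∠HNX = 52°  [CD∥NX, corresponding at C]

∠HNX = 52°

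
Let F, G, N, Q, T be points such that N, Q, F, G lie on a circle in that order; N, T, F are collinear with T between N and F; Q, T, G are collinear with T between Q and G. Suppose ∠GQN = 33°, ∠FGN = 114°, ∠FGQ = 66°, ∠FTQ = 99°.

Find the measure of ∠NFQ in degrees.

1. ∠FQN = 66°  [cyclic NQFG, opposite ∠Q+∠G]
2. ∠FNQ = 66°  [same arc QF]
3. ∠NFQ = 48°  [△NQF]

∠NFQ = 48°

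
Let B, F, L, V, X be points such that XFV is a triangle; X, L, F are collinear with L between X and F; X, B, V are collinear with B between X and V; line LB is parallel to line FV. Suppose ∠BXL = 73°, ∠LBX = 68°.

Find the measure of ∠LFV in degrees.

∠LFV = 39°

1. ∠BLX = 39°  [△XLB]
2. ∠BLF = 141°  [linear pair at L on XF]
3. ∠LFV = 39°  [LB∥FV, co-interior at F–L]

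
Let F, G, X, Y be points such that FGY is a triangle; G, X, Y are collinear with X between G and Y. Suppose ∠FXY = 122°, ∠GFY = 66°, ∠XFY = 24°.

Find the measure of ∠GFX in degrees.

∠GFX = 42°

1. ∠FYX = 34°  [△FXY]
2. ∠FXG = 58°  [linear pair at X on GY]
3. ∠FYG = 34°  [X on ray YG]
4. ∠FGY = 80°  [△FGY]
5. ∠FGX = 80°  [X on ray GY]
6. ∠GFX = 42°  [△FGX]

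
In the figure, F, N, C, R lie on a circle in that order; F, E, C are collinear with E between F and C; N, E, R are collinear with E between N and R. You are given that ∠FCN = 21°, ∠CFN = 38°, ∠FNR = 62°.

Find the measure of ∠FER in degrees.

∠FER = 100°

1. ∠CRN = 38°  [same arc NC]
2. ∠FCR = 62°  [same arc FR]
3. ∠CER = 80°  [△CER]
4. ∠FER = 100°  [linear pair at E on FC]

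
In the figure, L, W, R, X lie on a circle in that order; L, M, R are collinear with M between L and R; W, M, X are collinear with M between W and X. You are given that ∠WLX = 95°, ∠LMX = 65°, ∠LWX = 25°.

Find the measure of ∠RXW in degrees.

∠RXW = 40°

1. ∠RMX = 115°  [linear pair at M on LR]
2. ∠LRX = 25°  [same arc LX]
3. ∠RXW = 40°  [△RMX]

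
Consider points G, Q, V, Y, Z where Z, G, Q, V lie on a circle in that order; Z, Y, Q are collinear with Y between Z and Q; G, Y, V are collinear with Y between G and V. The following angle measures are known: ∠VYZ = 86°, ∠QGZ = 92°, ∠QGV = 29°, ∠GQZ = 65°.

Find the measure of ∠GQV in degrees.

1. ∠GZQ = 23°  [△ZGQ]
2. ∠GVQ = 23°  [same arc GQ]
3. ∠GQV = 128°  [△GQV]

∠GQV = 128°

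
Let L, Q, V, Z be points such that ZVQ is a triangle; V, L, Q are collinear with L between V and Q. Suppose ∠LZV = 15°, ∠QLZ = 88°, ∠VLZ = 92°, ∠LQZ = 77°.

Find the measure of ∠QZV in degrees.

1. ∠LVZ = 73°  [△ZVL]
2. ∠VQZ = 77°  [L on ray QV]
3. ∠QVZ = 73°  [L on ray VQ]
4. ∠QZV = 30°  [△ZVQ]

∠QZV = 30°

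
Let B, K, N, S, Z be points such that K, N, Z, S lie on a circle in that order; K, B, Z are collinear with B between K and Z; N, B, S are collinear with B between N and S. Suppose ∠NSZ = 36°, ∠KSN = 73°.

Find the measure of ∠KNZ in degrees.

1. ∠NKZ = 36°  [same arc NZ]
2. ∠KZN = 73°  [same arc KN]
3. ∠KNZ = 71°  [△KNZ]

∠KNZ = 71°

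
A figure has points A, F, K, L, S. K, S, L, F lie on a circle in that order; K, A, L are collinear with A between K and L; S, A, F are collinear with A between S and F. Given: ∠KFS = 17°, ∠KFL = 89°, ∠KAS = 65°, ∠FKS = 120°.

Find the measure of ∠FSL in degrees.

1. ∠KLS = 17°  [same arc KS]
2. ∠LAS = 115°  [linear pair at A on KL]
3. ∠FSL = 48°  [△SAL]

∠FSL = 48°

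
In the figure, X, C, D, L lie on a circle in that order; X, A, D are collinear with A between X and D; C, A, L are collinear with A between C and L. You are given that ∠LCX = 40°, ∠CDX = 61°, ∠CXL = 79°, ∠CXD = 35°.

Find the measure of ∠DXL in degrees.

1. ∠LDX = 40°  [same arc XL]
2. ∠DCX = 84°  [△XCD]
3. ∠DLX = 96°  [cyclic XCDL, opposite ∠C+∠L]
4. ∠DXL = 44°  [△XDL]

∠DXL = 44°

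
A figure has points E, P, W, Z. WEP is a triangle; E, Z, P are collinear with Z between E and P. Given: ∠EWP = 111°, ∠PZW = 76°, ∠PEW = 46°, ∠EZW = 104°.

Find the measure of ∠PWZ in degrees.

1. ∠EPW = 23°  [△WEP]
2. ∠WPZ = 23°  [Z on ray PE]
3. ∠PWZ = 81°  [△WZP]

∠PWZ = 81°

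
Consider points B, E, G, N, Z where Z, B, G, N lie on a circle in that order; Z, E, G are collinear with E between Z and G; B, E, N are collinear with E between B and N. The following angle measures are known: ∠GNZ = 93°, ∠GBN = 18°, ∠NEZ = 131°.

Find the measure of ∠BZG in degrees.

1. ∠GZN = 18°  [same arc GN]
2. ∠BEG = 131°  [vertical angles at E]
3. ∠NGZ = 69°  [△ZGN]
4. ∠BEZ = 49°  [linear pair at E on ZG]
5. ∠NBZ = 69°  [same arc ZN]
6. ∠BZG = 62°  [△ZEB]

∠BZG = 62°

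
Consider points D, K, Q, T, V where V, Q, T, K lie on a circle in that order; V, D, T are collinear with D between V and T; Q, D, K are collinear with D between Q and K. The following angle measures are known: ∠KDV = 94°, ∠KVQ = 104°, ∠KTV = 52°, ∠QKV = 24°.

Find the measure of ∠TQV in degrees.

1. ∠KVT = 62°  [△VDK]
2. ∠TKV = 66°  [△VTK]
3. ∠TQV = 114°  [cyclic VQTK, opposite ∠Q+∠K]

∠TQV = 114°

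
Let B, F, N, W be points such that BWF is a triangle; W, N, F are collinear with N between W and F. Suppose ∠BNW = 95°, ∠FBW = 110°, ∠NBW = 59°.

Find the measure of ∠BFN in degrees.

∠BFN = 44°

1. ∠BWN = 26°  [△BWN]
2. ∠BWF = 26°  [N on ray WF]
3. ∠BFW = 44°  [△BWF]
4. ∠BFN = 44°  [N on ray FW]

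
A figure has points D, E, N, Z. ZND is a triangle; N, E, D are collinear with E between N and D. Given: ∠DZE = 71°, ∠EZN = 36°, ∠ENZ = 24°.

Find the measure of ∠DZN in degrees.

1. ∠NEZ = 120°  [△ZNE]
2. ∠DNZ = 24°  [E on ray ND]
3. ∠DEZ = 60°  [linear pair at E on ND]
4. ∠EDZ = 49°  [△ZED]
5. ∠NDZ = 49°  [E on ray DN]
6. ∠DZN = 107°  [△ZND]

∠DZN = 107°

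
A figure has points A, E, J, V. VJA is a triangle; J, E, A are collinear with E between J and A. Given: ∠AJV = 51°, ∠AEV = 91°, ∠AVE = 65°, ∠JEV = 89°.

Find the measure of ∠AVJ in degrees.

∠AVJ = 105°

1. ∠EAV = 24°  [△VEA]
2. ∠JAV = 24°  [E on ray AJ]
3. ∠AVJ = 105°  [△VJA]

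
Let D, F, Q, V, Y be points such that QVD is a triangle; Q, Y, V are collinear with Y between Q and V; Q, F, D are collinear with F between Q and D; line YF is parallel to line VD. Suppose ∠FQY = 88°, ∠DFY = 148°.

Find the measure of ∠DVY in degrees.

1. ∠QFY = 32°  [linear pair at F on QD]
2. ∠FYQ = 60°  [△QYF]
3. ∠FYV = 120°  [linear pair at Y on QV]
4. ∠DVY = 60°  [YF∥VD, co-interior at V–Y]

∠DVY = 60°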